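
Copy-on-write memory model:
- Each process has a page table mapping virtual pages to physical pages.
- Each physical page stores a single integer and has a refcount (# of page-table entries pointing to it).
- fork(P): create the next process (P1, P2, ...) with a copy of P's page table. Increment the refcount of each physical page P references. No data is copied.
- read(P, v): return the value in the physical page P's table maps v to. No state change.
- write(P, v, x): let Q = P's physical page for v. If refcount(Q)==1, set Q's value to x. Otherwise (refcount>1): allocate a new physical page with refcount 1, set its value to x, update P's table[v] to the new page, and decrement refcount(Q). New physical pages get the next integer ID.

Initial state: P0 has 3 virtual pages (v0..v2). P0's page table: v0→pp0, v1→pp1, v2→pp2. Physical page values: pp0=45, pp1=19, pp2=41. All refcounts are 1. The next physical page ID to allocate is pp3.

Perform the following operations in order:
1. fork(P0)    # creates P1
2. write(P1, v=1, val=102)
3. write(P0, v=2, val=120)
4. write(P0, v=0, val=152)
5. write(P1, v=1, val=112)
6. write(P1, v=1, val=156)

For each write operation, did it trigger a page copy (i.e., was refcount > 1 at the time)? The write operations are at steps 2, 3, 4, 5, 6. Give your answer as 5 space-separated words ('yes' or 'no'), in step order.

Op 1: fork(P0) -> P1. 3 ppages; refcounts: pp0:2 pp1:2 pp2:2
Op 2: write(P1, v1, 102). refcount(pp1)=2>1 -> COPY to pp3. 4 ppages; refcounts: pp0:2 pp1:1 pp2:2 pp3:1
Op 3: write(P0, v2, 120). refcount(pp2)=2>1 -> COPY to pp4. 5 ppages; refcounts: pp0:2 pp1:1 pp2:1 pp3:1 pp4:1
Op 4: write(P0, v0, 152). refcount(pp0)=2>1 -> COPY to pp5. 6 ppages; refcounts: pp0:1 pp1:1 pp2:1 pp3:1 pp4:1 pp5:1
Op 5: write(P1, v1, 112). refcount(pp3)=1 -> write in place. 6 ppages; refcounts: pp0:1 pp1:1 pp2:1 pp3:1 pp4:1 pp5:1
Op 6: write(P1, v1, 156). refcount(pp3)=1 -> write in place. 6 ppages; refcounts: pp0:1 pp1:1 pp2:1 pp3:1 pp4:1 pp5:1

yes yes yes no no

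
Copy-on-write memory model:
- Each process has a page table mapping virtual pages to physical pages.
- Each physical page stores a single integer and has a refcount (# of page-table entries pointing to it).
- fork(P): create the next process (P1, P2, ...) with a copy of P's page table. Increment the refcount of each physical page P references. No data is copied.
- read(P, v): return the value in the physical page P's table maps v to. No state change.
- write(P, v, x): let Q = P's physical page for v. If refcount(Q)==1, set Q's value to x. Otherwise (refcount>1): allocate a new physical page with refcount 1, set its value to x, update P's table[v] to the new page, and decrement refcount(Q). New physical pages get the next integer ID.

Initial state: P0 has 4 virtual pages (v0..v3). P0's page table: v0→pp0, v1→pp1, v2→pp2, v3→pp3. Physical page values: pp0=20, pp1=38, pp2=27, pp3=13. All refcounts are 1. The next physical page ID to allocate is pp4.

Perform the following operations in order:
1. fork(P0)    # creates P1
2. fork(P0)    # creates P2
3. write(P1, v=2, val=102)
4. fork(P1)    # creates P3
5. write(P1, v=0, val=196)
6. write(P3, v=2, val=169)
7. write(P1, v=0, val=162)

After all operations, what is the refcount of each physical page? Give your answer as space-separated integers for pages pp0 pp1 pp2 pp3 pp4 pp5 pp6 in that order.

Op 1: fork(P0) -> P1. 4 ppages; refcounts: pp0:2 pp1:2 pp2:2 pp3:2
Op 2: fork(P0) -> P2. 4 ppages; refcounts: pp0:3 pp1:3 pp2:3 pp3:3
Op 3: write(P1, v2, 102). refcount(pp2)=3>1 -> COPY to pp4. 5 ppages; refcounts: pp0:3 pp1:3 pp2:2 pp3:3 pp4:1
Op 4: fork(P1) -> P3. 5 ppages; refcounts: pp0:4 pp1:4 pp2:2 pp3:4 pp4:2
Op 5: write(P1, v0, 196). refcount(pp0)=4>1 -> COPY to pp5. 6 ppages; refcounts: pp0:3 pp1:4 pp2:2 pp3:4 pp4:2 pp5:1
Op 6: write(P3, v2, 169). refcount(pp4)=2>1 -> COPY to pp6. 7 ppages; refcounts: pp0:3 pp1:4 pp2:2 pp3:4 pp4:1 pp5:1 pp6:1
Op 7: write(P1, v0, 162). refcount(pp5)=1 -> write in place. 7 ppages; refcounts: pp0:3 pp1:4 pp2:2 pp3:4 pp4:1 pp5:1 pp6:1

Answer: 3 4 2 4 1 1 1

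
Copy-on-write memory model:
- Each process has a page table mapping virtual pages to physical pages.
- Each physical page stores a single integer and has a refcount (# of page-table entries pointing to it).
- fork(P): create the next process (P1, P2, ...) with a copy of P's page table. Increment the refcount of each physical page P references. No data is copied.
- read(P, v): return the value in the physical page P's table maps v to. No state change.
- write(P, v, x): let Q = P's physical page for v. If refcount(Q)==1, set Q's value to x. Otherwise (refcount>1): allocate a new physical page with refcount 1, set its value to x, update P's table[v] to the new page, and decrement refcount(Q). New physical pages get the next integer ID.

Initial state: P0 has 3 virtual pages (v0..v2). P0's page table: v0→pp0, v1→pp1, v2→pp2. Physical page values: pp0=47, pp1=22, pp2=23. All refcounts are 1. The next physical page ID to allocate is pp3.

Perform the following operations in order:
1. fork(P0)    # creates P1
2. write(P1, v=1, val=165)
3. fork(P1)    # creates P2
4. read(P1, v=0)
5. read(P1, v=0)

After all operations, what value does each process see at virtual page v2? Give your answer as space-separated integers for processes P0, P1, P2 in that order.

Op 1: fork(P0) -> P1. 3 ppages; refcounts: pp0:2 pp1:2 pp2:2
Op 2: write(P1, v1, 165). refcount(pp1)=2>1 -> COPY to pp3. 4 ppages; refcounts: pp0:2 pp1:1 pp2:2 pp3:1
Op 3: fork(P1) -> P2. 4 ppages; refcounts: pp0:3 pp1:1 pp2:3 pp3:2
Op 4: read(P1, v0) -> 47. No state change.
Op 5: read(P1, v0) -> 47. No state change.
P0: v2 -> pp2 = 23
P1: v2 -> pp2 = 23
P2: v2 -> pp2 = 23

Answer: 23 23 23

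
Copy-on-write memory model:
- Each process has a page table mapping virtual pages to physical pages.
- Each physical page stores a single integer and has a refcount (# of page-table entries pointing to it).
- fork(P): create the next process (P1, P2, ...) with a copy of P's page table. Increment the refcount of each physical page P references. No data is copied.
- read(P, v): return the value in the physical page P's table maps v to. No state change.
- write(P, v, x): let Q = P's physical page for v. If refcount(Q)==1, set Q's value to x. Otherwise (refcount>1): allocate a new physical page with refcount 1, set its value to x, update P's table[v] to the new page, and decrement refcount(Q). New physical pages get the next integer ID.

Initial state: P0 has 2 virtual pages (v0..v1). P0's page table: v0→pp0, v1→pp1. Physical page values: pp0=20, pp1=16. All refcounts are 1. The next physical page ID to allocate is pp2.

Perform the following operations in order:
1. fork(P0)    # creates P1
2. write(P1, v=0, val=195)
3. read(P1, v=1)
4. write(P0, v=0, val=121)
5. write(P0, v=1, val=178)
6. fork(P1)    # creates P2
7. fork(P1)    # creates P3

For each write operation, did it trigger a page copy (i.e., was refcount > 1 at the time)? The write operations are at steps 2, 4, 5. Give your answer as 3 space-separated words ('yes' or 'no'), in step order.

Op 1: fork(P0) -> P1. 2 ppages; refcounts: pp0:2 pp1:2
Op 2: write(P1, v0, 195). refcount(pp0)=2>1 -> COPY to pp2. 3 ppages; refcounts: pp0:1 pp1:2 pp2:1
Op 3: read(P1, v1) -> 16. No state change.
Op 4: write(P0, v0, 121). refcount(pp0)=1 -> write in place. 3 ppages; refcounts: pp0:1 pp1:2 pp2:1
Op 5: write(P0, v1, 178). refcount(pp1)=2>1 -> COPY to pp3. 4 ppages; refcounts: pp0:1 pp1:1 pp2:1 pp3:1
Op 6: fork(P1) -> P2. 4 ppages; refcounts: pp0:1 pp1:2 pp2:2 pp3:1
Op 7: fork(P1) -> P3. 4 ppages; refcounts: pp0:1 pp1:3 pp2:3 pp3:1

yes no yes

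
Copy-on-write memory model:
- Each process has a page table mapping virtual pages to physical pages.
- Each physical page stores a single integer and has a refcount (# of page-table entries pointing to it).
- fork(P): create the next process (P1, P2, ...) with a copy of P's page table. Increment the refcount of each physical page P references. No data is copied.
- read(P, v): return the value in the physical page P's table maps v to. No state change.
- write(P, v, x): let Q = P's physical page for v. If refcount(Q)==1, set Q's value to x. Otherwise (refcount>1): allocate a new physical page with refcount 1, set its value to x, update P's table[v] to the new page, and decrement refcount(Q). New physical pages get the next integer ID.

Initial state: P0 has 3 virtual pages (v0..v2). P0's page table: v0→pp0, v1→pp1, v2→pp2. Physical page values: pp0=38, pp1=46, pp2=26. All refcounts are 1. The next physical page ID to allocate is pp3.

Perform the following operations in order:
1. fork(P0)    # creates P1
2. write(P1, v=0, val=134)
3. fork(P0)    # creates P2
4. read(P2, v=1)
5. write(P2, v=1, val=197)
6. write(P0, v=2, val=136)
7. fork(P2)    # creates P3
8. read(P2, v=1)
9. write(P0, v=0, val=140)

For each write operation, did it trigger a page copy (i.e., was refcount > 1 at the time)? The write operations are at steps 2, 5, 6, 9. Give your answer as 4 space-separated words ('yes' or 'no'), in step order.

Op 1: fork(P0) -> P1. 3 ppages; refcounts: pp0:2 pp1:2 pp2:2
Op 2: write(P1, v0, 134). refcount(pp0)=2>1 -> COPY to pp3. 4 ppages; refcounts: pp0:1 pp1:2 pp2:2 pp3:1
Op 3: fork(P0) -> P2. 4 ppages; refcounts: pp0:2 pp1:3 pp2:3 pp3:1
Op 4: read(P2, v1) -> 46. No state change.
Op 5: write(P2, v1, 197). refcount(pp1)=3>1 -> COPY to pp4. 5 ppages; refcounts: pp0:2 pp1:2 pp2:3 pp3:1 pp4:1
Op 6: write(P0, v2, 136). refcount(pp2)=3>1 -> COPY to pp5. 6 ppages; refcounts: pp0:2 pp1:2 pp2:2 pp3:1 pp4:1 pp5:1
Op 7: fork(P2) -> P3. 6 ppages; refcounts: pp0:3 pp1:2 pp2:3 pp3:1 pp4:2 pp5:1
Op 8: read(P2, v1) -> 197. No state change.
Op 9: write(P0, v0, 140). refcount(pp0)=3>1 -> COPY to pp6. 7 ppages; refcounts: pp0:2 pp1:2 pp2:3 pp3:1 pp4:2 pp5:1 pp6:1

yes yes yes yes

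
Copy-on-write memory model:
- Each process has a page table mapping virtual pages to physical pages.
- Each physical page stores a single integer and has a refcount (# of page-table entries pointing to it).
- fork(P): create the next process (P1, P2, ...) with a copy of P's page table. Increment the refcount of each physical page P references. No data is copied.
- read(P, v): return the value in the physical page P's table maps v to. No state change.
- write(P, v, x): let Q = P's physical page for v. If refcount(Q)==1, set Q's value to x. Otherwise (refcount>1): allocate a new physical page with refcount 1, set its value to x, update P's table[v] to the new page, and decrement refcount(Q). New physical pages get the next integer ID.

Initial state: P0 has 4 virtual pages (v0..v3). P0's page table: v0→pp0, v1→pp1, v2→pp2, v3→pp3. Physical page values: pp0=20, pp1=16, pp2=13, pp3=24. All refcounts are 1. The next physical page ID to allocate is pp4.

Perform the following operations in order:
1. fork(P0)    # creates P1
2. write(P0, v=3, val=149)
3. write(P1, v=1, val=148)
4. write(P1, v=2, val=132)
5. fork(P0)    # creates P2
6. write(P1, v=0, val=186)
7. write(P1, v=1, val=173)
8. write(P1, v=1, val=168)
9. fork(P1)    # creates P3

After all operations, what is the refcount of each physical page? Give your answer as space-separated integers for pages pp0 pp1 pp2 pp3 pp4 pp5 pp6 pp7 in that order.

Op 1: fork(P0) -> P1. 4 ppages; refcounts: pp0:2 pp1:2 pp2:2 pp3:2
Op 2: write(P0, v3, 149). refcount(pp3)=2>1 -> COPY to pp4. 5 ppages; refcounts: pp0:2 pp1:2 pp2:2 pp3:1 pp4:1
Op 3: write(P1, v1, 148). refcount(pp1)=2>1 -> COPY to pp5. 6 ppages; refcounts: pp0:2 pp1:1 pp2:2 pp3:1 pp4:1 pp5:1
Op 4: write(P1, v2, 132). refcount(pp2)=2>1 -> COPY to pp6. 7 ppages; refcounts: pp0:2 pp1:1 pp2:1 pp3:1 pp4:1 pp5:1 pp6:1
Op 5: fork(P0) -> P2. 7 ppages; refcounts: pp0:3 pp1:2 pp2:2 pp3:1 pp4:2 pp5:1 pp6:1
Op 6: write(P1, v0, 186). refcount(pp0)=3>1 -> COPY to pp7. 8 ppages; refcounts: pp0:2 pp1:2 pp2:2 pp3:1 pp4:2 pp5:1 pp6:1 pp7:1
Op 7: write(P1, v1, 173). refcount(pp5)=1 -> write in place. 8 ppages; refcounts: pp0:2 pp1:2 pp2:2 pp3:1 pp4:2 pp5:1 pp6:1 pp7:1
Op 8: write(P1, v1, 168). refcount(pp5)=1 -> write in place. 8 ppages; refcounts: pp0:2 pp1:2 pp2:2 pp3:1 pp4:2 pp5:1 pp6:1 pp7:1
Op 9: fork(P1) -> P3. 8 ppages; refcounts: pp0:2 pp1:2 pp2:2 pp3:2 pp4:2 pp5:2 pp6:2 pp7:2

Answer: 2 2 2 2 2 2 2 2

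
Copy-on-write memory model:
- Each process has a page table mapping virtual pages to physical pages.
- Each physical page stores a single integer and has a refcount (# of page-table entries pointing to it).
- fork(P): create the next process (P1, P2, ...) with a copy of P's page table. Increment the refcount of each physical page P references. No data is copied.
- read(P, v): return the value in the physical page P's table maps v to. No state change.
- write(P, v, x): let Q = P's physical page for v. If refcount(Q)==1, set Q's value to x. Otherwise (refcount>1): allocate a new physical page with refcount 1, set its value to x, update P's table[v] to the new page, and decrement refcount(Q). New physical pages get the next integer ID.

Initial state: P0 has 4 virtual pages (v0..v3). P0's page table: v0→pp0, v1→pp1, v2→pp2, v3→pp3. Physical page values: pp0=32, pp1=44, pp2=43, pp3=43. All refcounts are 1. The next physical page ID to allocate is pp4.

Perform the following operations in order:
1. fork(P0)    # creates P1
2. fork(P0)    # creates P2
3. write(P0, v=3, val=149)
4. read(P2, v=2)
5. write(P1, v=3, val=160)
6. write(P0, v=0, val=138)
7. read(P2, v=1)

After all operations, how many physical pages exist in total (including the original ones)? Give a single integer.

Op 1: fork(P0) -> P1. 4 ppages; refcounts: pp0:2 pp1:2 pp2:2 pp3:2
Op 2: fork(P0) -> P2. 4 ppages; refcounts: pp0:3 pp1:3 pp2:3 pp3:3
Op 3: write(P0, v3, 149). refcount(pp3)=3>1 -> COPY to pp4. 5 ppages; refcounts: pp0:3 pp1:3 pp2:3 pp3:2 pp4:1
Op 4: read(P2, v2) -> 43. No state change.
Op 5: write(P1, v3, 160). refcount(pp3)=2>1 -> COPY to pp5. 6 ppages; refcounts: pp0:3 pp1:3 pp2:3 pp3:1 pp4:1 pp5:1
Op 6: write(P0, v0, 138). refcount(pp0)=3>1 -> COPY to pp6. 7 ppages; refcounts: pp0:2 pp1:3 pp2:3 pp3:1 pp4:1 pp5:1 pp6:1
Op 7: read(P2, v1) -> 44. No state change.

Answer: 7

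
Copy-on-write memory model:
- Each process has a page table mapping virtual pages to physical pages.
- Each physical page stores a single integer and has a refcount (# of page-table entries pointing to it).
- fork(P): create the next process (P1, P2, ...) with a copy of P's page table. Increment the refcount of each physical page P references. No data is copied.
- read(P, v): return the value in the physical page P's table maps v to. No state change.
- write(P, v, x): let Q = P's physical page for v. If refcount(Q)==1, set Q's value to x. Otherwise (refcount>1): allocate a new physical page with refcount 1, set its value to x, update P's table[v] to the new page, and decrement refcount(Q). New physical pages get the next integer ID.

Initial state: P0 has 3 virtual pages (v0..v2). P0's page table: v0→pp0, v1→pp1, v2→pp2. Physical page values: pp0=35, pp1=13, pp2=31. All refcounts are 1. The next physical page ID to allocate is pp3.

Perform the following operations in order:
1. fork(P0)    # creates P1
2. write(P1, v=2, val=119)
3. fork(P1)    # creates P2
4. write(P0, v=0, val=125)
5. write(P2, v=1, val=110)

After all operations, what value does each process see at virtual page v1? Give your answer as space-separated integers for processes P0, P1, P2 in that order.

Op 1: fork(P0) -> P1. 3 ppages; refcounts: pp0:2 pp1:2 pp2:2
Op 2: write(P1, v2, 119). refcount(pp2)=2>1 -> COPY to pp3. 4 ppages; refcounts: pp0:2 pp1:2 pp2:1 pp3:1
Op 3: fork(P1) -> P2. 4 ppages; refcounts: pp0:3 pp1:3 pp2:1 pp3:2
Op 4: write(P0, v0, 125). refcount(pp0)=3>1 -> COPY to pp4. 5 ppages; refcounts: pp0:2 pp1:3 pp2:1 pp3:2 pp4:1
Op 5: write(P2, v1, 110). refcount(pp1)=3>1 -> COPY to pp5. 6 ppages; refcounts: pp0:2 pp1:2 pp2:1 pp3:2 pp4:1 pp5:1
P0: v1 -> pp1 = 13
P1: v1 -> pp1 = 13
P2: v1 -> pp5 = 110

Answer: 13 13 110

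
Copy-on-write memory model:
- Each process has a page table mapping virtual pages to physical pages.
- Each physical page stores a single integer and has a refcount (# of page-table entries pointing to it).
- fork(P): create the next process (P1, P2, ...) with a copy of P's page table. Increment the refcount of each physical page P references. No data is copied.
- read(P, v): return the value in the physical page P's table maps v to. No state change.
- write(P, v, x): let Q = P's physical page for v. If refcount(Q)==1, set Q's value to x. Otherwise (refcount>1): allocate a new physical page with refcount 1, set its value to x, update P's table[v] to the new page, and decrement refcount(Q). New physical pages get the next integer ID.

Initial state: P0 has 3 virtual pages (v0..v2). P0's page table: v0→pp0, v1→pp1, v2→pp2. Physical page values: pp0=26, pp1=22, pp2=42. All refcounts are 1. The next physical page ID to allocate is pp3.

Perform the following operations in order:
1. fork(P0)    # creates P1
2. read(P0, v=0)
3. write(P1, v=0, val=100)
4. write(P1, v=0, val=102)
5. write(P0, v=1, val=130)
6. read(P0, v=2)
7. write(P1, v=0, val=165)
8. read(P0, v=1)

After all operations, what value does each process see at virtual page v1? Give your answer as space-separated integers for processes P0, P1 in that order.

Op 1: fork(P0) -> P1. 3 ppages; refcounts: pp0:2 pp1:2 pp2:2
Op 2: read(P0, v0) -> 26. No state change.
Op 3: write(P1, v0, 100). refcount(pp0)=2>1 -> COPY to pp3. 4 ppages; refcounts: pp0:1 pp1:2 pp2:2 pp3:1
Op 4: write(P1, v0, 102). refcount(pp3)=1 -> write in place. 4 ppages; refcounts: pp0:1 pp1:2 pp2:2 pp3:1
Op 5: write(P0, v1, 130). refcount(pp1)=2>1 -> COPY to pp4. 5 ppages; refcounts: pp0:1 pp1:1 pp2:2 pp3:1 pp4:1
Op 6: read(P0, v2) -> 42. No state change.
Op 7: write(P1, v0, 165). refcount(pp3)=1 -> write in place. 5 ppages; refcounts: pp0:1 pp1:1 pp2:2 pp3:1 pp4:1
Op 8: read(P0, v1) -> 130. No state change.
P0: v1 -> pp4 = 130
P1: v1 -> pp1 = 22

Answer: 130 22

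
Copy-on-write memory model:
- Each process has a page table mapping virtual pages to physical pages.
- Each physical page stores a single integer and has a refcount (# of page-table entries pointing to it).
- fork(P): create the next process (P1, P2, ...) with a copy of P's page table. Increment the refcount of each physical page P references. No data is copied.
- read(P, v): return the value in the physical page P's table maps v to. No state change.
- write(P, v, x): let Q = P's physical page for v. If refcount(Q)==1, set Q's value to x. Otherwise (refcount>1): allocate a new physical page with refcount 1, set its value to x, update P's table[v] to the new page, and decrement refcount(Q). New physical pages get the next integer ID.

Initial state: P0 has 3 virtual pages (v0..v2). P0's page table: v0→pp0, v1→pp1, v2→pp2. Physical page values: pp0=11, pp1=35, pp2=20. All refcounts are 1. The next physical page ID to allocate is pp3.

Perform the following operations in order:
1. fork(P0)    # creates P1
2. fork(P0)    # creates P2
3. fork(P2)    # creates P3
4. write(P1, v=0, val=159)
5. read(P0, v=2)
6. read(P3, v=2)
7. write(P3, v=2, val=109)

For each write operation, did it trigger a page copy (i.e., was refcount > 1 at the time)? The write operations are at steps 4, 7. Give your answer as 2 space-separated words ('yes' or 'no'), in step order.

Op 1: fork(P0) -> P1. 3 ppages; refcounts: pp0:2 pp1:2 pp2:2
Op 2: fork(P0) -> P2. 3 ppages; refcounts: pp0:3 pp1:3 pp2:3
Op 3: fork(P2) -> P3. 3 ppages; refcounts: pp0:4 pp1:4 pp2:4
Op 4: write(P1, v0, 159). refcount(pp0)=4>1 -> COPY to pp3. 4 ppages; refcounts: pp0:3 pp1:4 pp2:4 pp3:1
Op 5: read(P0, v2) -> 20. No state change.
Op 6: read(P3, v2) -> 20. No state change.
Op 7: write(P3, v2, 109). refcount(pp2)=4>1 -> COPY to pp4. 5 ppages; refcounts: pp0:3 pp1:4 pp2:3 pp3:1 pp4:1

yes yes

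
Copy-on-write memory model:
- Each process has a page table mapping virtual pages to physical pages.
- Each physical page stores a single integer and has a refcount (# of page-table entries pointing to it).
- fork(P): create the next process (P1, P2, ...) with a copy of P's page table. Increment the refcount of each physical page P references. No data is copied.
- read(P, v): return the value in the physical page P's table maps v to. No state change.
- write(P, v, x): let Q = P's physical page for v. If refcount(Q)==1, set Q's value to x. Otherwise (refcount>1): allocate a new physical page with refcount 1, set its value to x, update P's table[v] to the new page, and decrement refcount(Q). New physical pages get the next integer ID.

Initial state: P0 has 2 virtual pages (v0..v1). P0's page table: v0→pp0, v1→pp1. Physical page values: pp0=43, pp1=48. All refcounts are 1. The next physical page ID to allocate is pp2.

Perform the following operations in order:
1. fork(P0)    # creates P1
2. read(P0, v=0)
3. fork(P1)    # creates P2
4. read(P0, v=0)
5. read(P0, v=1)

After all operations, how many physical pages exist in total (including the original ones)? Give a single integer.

Answer: 2

Derivation:
Op 1: fork(P0) -> P1. 2 ppages; refcounts: pp0:2 pp1:2
Op 2: read(P0, v0) -> 43. No state change.
Op 3: fork(P1) -> P2. 2 ppages; refcounts: pp0:3 pp1:3
Op 4: read(P0, v0) -> 43. No state change.
Op 5: read(P0, v1) -> 48. No state change.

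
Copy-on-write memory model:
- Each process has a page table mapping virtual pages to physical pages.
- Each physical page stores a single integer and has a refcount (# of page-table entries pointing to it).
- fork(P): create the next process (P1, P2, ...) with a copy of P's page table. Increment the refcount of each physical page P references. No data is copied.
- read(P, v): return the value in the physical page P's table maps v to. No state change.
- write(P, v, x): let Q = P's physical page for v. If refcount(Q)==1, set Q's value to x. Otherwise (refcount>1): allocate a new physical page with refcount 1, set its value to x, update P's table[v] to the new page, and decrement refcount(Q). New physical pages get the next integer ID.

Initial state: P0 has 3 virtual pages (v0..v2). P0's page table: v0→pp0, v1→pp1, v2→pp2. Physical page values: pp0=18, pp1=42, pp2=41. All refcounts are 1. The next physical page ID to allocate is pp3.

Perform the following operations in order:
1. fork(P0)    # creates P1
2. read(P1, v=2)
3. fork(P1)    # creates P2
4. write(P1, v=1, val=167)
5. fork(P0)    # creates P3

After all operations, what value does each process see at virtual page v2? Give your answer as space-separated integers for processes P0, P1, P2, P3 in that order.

Op 1: fork(P0) -> P1. 3 ppages; refcounts: pp0:2 pp1:2 pp2:2
Op 2: read(P1, v2) -> 41. No state change.
Op 3: fork(P1) -> P2. 3 ppages; refcounts: pp0:3 pp1:3 pp2:3
Op 4: write(P1, v1, 167). refcount(pp1)=3>1 -> COPY to pp3. 4 ppages; refcounts: pp0:3 pp1:2 pp2:3 pp3:1
Op 5: fork(P0) -> P3. 4 ppages; refcounts: pp0:4 pp1:3 pp2:4 pp3:1
P0: v2 -> pp2 = 41
P1: v2 -> pp2 = 41
P2: v2 -> pp2 = 41
P3: v2 -> pp2 = 41

Answer: 41 41 41 41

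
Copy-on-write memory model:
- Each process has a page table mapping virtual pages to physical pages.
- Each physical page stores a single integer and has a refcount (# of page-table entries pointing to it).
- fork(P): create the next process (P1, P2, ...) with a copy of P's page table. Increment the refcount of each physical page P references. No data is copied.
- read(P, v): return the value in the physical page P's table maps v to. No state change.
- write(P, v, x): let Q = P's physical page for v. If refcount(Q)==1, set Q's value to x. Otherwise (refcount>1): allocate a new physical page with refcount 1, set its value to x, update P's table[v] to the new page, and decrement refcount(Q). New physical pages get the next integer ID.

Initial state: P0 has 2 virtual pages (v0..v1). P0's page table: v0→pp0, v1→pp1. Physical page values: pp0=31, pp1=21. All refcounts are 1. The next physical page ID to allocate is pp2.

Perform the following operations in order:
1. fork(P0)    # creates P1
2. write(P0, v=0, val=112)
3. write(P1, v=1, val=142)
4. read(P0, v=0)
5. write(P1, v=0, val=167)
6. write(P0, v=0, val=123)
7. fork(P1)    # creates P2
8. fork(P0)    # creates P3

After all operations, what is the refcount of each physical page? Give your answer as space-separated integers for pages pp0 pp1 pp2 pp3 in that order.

Op 1: fork(P0) -> P1. 2 ppages; refcounts: pp0:2 pp1:2
Op 2: write(P0, v0, 112). refcount(pp0)=2>1 -> COPY to pp2. 3 ppages; refcounts: pp0:1 pp1:2 pp2:1
Op 3: write(P1, v1, 142). refcount(pp1)=2>1 -> COPY to pp3. 4 ppages; refcounts: pp0:1 pp1:1 pp2:1 pp3:1
Op 4: read(P0, v0) -> 112. No state change.
Op 5: write(P1, v0, 167). refcount(pp0)=1 -> write in place. 4 ppages; refcounts: pp0:1 pp1:1 pp2:1 pp3:1
Op 6: write(P0, v0, 123). refcount(pp2)=1 -> write in place. 4 ppages; refcounts: pp0:1 pp1:1 pp2:1 pp3:1
Op 7: fork(P1) -> P2. 4 ppages; refcounts: pp0:2 pp1:1 pp2:1 pp3:2
Op 8: fork(P0) -> P3. 4 ppages; refcounts: pp0:2 pp1:2 pp2:2 pp3:2

Answer: 2 2 2 2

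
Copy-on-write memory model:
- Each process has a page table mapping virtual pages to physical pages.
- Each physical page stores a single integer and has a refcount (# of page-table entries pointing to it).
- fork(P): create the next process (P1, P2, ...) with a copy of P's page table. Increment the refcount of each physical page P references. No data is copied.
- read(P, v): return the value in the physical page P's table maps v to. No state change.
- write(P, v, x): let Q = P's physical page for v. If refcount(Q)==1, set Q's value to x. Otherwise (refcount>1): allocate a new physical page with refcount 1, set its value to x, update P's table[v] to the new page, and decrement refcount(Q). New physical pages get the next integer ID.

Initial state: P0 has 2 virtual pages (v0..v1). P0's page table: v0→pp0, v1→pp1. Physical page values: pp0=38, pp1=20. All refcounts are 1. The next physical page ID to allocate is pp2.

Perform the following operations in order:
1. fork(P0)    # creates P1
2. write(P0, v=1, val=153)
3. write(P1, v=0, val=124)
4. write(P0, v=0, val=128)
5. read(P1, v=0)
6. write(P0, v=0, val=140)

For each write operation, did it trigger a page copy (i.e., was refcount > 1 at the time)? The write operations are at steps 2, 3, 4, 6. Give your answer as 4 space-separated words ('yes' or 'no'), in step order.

Op 1: fork(P0) -> P1. 2 ppages; refcounts: pp0:2 pp1:2
Op 2: write(P0, v1, 153). refcount(pp1)=2>1 -> COPY to pp2. 3 ppages; refcounts: pp0:2 pp1:1 pp2:1
Op 3: write(P1, v0, 124). refcount(pp0)=2>1 -> COPY to pp3. 4 ppages; refcounts: pp0:1 pp1:1 pp2:1 pp3:1
Op 4: write(P0, v0, 128). refcount(pp0)=1 -> write in place. 4 ppages; refcounts: pp0:1 pp1:1 pp2:1 pp3:1
Op 5: read(P1, v0) -> 124. No state change.
Op 6: write(P0, v0, 140). refcount(pp0)=1 -> write in place. 4 ppages; refcounts: pp0:1 pp1:1 pp2:1 pp3:1

yes yes no no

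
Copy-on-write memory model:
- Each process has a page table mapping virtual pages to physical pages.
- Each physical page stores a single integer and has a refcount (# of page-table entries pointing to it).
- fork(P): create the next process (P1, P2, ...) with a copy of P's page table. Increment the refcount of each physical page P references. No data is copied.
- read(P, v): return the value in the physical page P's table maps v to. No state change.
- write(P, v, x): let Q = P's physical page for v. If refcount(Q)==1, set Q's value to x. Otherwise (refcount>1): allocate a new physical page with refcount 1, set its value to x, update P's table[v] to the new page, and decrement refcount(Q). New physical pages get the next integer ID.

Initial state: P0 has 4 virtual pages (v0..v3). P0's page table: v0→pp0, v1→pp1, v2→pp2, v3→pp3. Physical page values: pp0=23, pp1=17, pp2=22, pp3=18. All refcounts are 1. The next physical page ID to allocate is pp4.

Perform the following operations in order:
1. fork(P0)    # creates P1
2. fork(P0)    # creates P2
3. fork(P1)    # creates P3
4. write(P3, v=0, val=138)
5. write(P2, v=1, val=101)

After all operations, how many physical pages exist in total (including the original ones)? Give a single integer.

Answer: 6

Derivation:
Op 1: fork(P0) -> P1. 4 ppages; refcounts: pp0:2 pp1:2 pp2:2 pp3:2
Op 2: fork(P0) -> P2. 4 ppages; refcounts: pp0:3 pp1:3 pp2:3 pp3:3
Op 3: fork(P1) -> P3. 4 ppages; refcounts: pp0:4 pp1:4 pp2:4 pp3:4
Op 4: write(P3, v0, 138). refcount(pp0)=4>1 -> COPY to pp4. 5 ppages; refcounts: pp0:3 pp1:4 pp2:4 pp3:4 pp4:1
Op 5: write(P2, v1, 101). refcount(pp1)=4>1 -> COPY to pp5. 6 ppages; refcounts: pp0:3 pp1:3 pp2:4 pp3:4 pp4:1 pp5:1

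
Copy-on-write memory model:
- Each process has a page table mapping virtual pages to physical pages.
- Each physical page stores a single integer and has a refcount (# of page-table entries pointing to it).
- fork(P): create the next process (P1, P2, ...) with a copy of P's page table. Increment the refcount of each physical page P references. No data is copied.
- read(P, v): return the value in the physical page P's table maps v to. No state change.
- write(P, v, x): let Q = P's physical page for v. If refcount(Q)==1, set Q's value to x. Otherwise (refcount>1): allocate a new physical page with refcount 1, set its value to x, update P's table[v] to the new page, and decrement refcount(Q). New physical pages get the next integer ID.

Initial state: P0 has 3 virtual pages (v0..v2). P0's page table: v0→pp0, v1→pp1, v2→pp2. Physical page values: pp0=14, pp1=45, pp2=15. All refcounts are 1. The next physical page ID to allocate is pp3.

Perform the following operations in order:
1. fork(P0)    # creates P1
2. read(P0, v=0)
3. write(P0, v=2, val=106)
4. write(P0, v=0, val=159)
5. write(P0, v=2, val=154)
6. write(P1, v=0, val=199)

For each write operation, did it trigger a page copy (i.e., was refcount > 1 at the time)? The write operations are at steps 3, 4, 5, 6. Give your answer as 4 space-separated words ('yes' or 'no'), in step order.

Op 1: fork(P0) -> P1. 3 ppages; refcounts: pp0:2 pp1:2 pp2:2
Op 2: read(P0, v0) -> 14. No state change.
Op 3: write(P0, v2, 106). refcount(pp2)=2>1 -> COPY to pp3. 4 ppages; refcounts: pp0:2 pp1:2 pp2:1 pp3:1
Op 4: write(P0, v0, 159). refcount(pp0)=2>1 -> COPY to pp4. 5 ppages; refcounts: pp0:1 pp1:2 pp2:1 pp3:1 pp4:1
Op 5: write(P0, v2, 154). refcount(pp3)=1 -> write in place. 5 ppages; refcounts: pp0:1 pp1:2 pp2:1 pp3:1 pp4:1
Op 6: write(P1, v0, 199). refcount(pp0)=1 -> write in place. 5 ppages; refcounts: pp0:1 pp1:2 pp2:1 pp3:1 pp4:1

yes yes no no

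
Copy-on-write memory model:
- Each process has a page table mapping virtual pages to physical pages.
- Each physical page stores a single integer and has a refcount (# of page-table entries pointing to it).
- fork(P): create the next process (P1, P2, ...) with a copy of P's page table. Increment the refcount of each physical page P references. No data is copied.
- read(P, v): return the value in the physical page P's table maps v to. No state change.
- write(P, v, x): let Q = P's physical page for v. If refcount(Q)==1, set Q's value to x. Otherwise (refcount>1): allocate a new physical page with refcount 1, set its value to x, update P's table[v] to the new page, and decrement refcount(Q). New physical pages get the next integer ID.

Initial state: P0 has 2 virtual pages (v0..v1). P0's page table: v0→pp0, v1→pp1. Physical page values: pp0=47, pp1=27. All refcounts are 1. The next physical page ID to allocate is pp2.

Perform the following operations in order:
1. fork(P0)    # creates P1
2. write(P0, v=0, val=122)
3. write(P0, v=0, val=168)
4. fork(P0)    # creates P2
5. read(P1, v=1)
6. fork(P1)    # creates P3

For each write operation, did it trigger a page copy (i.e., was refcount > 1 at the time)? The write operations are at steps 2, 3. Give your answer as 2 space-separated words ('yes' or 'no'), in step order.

Op 1: fork(P0) -> P1. 2 ppages; refcounts: pp0:2 pp1:2
Op 2: write(P0, v0, 122). refcount(pp0)=2>1 -> COPY to pp2. 3 ppages; refcounts: pp0:1 pp1:2 pp2:1
Op 3: write(P0, v0, 168). refcount(pp2)=1 -> write in place. 3 ppages; refcounts: pp0:1 pp1:2 pp2:1
Op 4: fork(P0) -> P2. 3 ppages; refcounts: pp0:1 pp1:3 pp2:2
Op 5: read(P1, v1) -> 27. No state change.
Op 6: fork(P1) -> P3. 3 ppages; refcounts: pp0:2 pp1:4 pp2:2

yes no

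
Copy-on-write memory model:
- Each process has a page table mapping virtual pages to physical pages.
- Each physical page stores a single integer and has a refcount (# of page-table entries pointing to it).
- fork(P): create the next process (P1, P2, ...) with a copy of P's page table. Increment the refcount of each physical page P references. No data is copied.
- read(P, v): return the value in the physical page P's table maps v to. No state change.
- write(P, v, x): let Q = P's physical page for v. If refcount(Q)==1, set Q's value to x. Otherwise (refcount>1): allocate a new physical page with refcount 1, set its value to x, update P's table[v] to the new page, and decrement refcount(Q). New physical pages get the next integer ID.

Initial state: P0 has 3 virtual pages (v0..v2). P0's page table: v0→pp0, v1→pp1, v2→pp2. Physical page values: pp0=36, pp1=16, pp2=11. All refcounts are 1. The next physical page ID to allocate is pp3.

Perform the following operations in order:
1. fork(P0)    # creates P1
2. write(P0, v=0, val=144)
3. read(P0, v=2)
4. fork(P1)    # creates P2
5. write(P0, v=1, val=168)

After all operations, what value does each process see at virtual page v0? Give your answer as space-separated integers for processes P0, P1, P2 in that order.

Answer: 144 36 36

Derivation:
Op 1: fork(P0) -> P1. 3 ppages; refcounts: pp0:2 pp1:2 pp2:2
Op 2: write(P0, v0, 144). refcount(pp0)=2>1 -> COPY to pp3. 4 ppages; refcounts: pp0:1 pp1:2 pp2:2 pp3:1
Op 3: read(P0, v2) -> 11. No state change.
Op 4: fork(P1) -> P2. 4 ppages; refcounts: pp0:2 pp1:3 pp2:3 pp3:1
Op 5: write(P0, v1, 168). refcount(pp1)=3>1 -> COPY to pp4. 5 ppages; refcounts: pp0:2 pp1:2 pp2:3 pp3:1 pp4:1
P0: v0 -> pp3 = 144
P1: v0 -> pp0 = 36
P2: v0 -> pp0 = 36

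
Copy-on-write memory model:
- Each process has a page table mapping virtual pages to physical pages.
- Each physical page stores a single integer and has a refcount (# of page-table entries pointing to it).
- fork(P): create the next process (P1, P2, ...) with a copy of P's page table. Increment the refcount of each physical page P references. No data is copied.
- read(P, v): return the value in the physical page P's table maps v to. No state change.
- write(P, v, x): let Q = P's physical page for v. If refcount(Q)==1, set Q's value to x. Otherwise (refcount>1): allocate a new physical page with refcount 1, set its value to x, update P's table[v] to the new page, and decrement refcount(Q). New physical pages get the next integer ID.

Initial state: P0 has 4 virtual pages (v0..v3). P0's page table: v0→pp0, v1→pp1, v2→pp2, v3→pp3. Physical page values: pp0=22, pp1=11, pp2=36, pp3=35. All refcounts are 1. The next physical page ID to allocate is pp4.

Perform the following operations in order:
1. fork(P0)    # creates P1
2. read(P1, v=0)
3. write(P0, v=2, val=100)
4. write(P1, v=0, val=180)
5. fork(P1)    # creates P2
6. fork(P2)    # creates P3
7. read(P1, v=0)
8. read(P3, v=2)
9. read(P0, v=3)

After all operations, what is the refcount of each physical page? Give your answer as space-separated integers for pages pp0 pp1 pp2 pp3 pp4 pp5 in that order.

Answer: 1 4 3 4 1 3

Derivation:
Op 1: fork(P0) -> P1. 4 ppages; refcounts: pp0:2 pp1:2 pp2:2 pp3:2
Op 2: read(P1, v0) -> 22. No state change.
Op 3: write(P0, v2, 100). refcount(pp2)=2>1 -> COPY to pp4. 5 ppages; refcounts: pp0:2 pp1:2 pp2:1 pp3:2 pp4:1
Op 4: write(P1, v0, 180). refcount(pp0)=2>1 -> COPY to pp5. 6 ppages; refcounts: pp0:1 pp1:2 pp2:1 pp3:2 pp4:1 pp5:1
Op 5: fork(P1) -> P2. 6 ppages; refcounts: pp0:1 pp1:3 pp2:2 pp3:3 pp4:1 pp5:2
Op 6: fork(P2) -> P3. 6 ppages; refcounts: pp0:1 pp1:4 pp2:3 pp3:4 pp4:1 pp5:3
Op 7: read(P1, v0) -> 180. No state change.
Op 8: read(P3, v2) -> 36. No state change.
Op 9: read(P0, v3) -> 35. No state change.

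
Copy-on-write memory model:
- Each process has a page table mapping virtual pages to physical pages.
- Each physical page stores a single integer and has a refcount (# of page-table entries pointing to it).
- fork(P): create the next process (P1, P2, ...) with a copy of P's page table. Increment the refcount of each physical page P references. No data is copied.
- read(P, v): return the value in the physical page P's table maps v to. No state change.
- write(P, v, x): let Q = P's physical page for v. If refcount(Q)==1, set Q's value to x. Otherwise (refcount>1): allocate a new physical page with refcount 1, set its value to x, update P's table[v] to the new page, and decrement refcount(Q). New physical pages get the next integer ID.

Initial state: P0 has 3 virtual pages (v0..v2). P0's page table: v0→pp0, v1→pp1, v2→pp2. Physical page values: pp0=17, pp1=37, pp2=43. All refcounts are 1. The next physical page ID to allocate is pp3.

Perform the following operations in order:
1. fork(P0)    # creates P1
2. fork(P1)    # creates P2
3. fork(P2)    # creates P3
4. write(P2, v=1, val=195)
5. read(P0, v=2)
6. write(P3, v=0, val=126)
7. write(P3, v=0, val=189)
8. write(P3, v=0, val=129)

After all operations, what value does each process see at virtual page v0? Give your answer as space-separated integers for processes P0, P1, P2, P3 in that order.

Op 1: fork(P0) -> P1. 3 ppages; refcounts: pp0:2 pp1:2 pp2:2
Op 2: fork(P1) -> P2. 3 ppages; refcounts: pp0:3 pp1:3 pp2:3
Op 3: fork(P2) -> P3. 3 ppages; refcounts: pp0:4 pp1:4 pp2:4
Op 4: write(P2, v1, 195). refcount(pp1)=4>1 -> COPY to pp3. 4 ppages; refcounts: pp0:4 pp1:3 pp2:4 pp3:1
Op 5: read(P0, v2) -> 43. No state change.
Op 6: write(P3, v0, 126). refcount(pp0)=4>1 -> COPY to pp4. 5 ppages; refcounts: pp0:3 pp1:3 pp2:4 pp3:1 pp4:1
Op 7: write(P3, v0, 189). refcount(pp4)=1 -> write in place. 5 ppages; refcounts: pp0:3 pp1:3 pp2:4 pp3:1 pp4:1
Op 8: write(P3, v0, 129). refcount(pp4)=1 -> write in place. 5 ppages; refcounts: pp0:3 pp1:3 pp2:4 pp3:1 pp4:1
P0: v0 -> pp0 = 17
P1: v0 -> pp0 = 17
P2: v0 -> pp0 = 17
P3: v0 -> pp4 = 129

Answer: 17 17 17 129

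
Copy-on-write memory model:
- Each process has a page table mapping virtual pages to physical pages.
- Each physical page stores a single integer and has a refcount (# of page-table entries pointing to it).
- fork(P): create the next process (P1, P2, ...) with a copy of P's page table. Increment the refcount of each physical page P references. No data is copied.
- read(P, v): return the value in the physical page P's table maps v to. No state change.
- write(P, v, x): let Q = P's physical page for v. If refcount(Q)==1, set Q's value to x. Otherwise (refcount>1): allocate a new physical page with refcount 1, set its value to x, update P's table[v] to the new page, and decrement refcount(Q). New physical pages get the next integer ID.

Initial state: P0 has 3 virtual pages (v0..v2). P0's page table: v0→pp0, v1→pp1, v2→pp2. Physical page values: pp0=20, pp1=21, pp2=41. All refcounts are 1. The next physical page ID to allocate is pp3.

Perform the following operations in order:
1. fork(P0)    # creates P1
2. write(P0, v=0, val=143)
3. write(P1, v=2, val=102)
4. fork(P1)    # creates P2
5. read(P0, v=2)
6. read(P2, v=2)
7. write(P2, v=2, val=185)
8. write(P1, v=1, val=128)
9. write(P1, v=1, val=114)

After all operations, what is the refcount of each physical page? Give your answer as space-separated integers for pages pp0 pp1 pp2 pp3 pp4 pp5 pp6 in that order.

Op 1: fork(P0) -> P1. 3 ppages; refcounts: pp0:2 pp1:2 pp2:2
Op 2: write(P0, v0, 143). refcount(pp0)=2>1 -> COPY to pp3. 4 ppages; refcounts: pp0:1 pp1:2 pp2:2 pp3:1
Op 3: write(P1, v2, 102). refcount(pp2)=2>1 -> COPY to pp4. 5 ppages; refcounts: pp0:1 pp1:2 pp2:1 pp3:1 pp4:1
Op 4: fork(P1) -> P2. 5 ppages; refcounts: pp0:2 pp1:3 pp2:1 pp3:1 pp4:2
Op 5: read(P0, v2) -> 41. No state change.
Op 6: read(P2, v2) -> 102. No state change.
Op 7: write(P2, v2, 185). refcount(pp4)=2>1 -> COPY to pp5. 6 ppages; refcounts: pp0:2 pp1:3 pp2:1 pp3:1 pp4:1 pp5:1
Op 8: write(P1, v1, 128). refcount(pp1)=3>1 -> COPY to pp6. 7 ppages; refcounts: pp0:2 pp1:2 pp2:1 pp3:1 pp4:1 pp5:1 pp6:1
Op 9: write(P1, v1, 114). refcount(pp6)=1 -> write in place. 7 ppages; refcounts: pp0:2 pp1:2 pp2:1 pp3:1 pp4:1 pp5:1 pp6:1

Answer: 2 2 1 1 1 1 1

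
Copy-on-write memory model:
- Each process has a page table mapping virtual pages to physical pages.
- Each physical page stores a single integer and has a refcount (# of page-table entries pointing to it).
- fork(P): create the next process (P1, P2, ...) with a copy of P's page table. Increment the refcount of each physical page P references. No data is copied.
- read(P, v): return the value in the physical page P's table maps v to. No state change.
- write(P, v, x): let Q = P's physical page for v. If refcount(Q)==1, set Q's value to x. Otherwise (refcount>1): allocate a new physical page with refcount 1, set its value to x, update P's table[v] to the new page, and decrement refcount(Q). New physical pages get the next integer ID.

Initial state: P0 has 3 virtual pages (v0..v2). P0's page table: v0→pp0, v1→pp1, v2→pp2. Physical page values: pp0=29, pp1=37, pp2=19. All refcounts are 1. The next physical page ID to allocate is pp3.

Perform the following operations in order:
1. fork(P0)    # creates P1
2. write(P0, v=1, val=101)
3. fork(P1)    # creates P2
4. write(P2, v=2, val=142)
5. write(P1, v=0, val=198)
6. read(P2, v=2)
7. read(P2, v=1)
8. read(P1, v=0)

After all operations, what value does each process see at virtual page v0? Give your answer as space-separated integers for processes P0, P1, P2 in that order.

Op 1: fork(P0) -> P1. 3 ppages; refcounts: pp0:2 pp1:2 pp2:2
Op 2: write(P0, v1, 101). refcount(pp1)=2>1 -> COPY to pp3. 4 ppages; refcounts: pp0:2 pp1:1 pp2:2 pp3:1
Op 3: fork(P1) -> P2. 4 ppages; refcounts: pp0:3 pp1:2 pp2:3 pp3:1
Op 4: write(P2, v2, 142). refcount(pp2)=3>1 -> COPY to pp4. 5 ppages; refcounts: pp0:3 pp1:2 pp2:2 pp3:1 pp4:1
Op 5: write(P1, v0, 198). refcount(pp0)=3>1 -> COPY to pp5. 6 ppages; refcounts: pp0:2 pp1:2 pp2:2 pp3:1 pp4:1 pp5:1
Op 6: read(P2, v2) -> 142. No state change.
Op 7: read(P2, v1) -> 37. No state change.
Op 8: read(P1, v0) -> 198. No state change.
P0: v0 -> pp0 = 29
P1: v0 -> pp5 = 198
P2: v0 -> pp0 = 29

Answer: 29 198 29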